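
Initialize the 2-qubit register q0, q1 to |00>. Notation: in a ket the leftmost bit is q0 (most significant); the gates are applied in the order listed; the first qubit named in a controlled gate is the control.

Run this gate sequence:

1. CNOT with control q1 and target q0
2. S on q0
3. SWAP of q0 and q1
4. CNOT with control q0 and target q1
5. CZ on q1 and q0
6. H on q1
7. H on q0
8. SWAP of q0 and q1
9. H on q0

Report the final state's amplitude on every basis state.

The final amplitudes are sqrt(2)/2 on |00>, sqrt(2)/2 on |01>, 0 on |10>, 0 on |11>.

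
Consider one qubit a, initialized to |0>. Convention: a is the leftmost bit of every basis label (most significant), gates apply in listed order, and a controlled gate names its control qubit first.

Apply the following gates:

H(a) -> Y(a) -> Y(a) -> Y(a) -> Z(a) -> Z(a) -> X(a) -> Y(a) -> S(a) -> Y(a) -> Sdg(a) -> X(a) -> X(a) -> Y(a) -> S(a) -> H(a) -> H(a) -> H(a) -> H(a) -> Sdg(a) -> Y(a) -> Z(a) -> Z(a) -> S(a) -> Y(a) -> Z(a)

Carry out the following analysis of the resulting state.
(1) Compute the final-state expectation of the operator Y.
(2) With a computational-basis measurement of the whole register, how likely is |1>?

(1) The expectation value of Y is -1. Key observation: the block from step 14 through step 21 cancels to the identity and can be dropped.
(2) A full measurement returns |1> with probability 1/2.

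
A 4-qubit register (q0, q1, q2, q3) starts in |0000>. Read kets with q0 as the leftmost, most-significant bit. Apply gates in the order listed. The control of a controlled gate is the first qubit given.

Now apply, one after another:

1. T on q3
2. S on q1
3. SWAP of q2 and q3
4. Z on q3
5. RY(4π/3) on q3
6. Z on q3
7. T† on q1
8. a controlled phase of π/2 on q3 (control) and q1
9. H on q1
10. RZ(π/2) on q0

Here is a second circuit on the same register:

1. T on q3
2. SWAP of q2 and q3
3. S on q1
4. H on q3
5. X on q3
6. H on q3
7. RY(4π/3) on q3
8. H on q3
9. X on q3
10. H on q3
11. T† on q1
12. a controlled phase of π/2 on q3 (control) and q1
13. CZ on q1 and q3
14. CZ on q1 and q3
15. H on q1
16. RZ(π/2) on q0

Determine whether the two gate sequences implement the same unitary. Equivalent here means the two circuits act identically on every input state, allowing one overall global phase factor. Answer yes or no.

Yes — the two circuits implement the same unitary up to a global phase.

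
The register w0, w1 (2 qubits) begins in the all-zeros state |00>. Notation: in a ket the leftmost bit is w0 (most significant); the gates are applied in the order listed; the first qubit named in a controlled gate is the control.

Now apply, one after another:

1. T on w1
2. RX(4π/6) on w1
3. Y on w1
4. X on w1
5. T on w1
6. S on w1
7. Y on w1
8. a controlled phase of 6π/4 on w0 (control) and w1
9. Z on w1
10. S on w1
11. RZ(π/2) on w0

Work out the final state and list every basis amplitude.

The final amplitudes are -sqrt(3)/2 on |00>, exp(I*pi/4)/2 on |01>, 0 on |10>, 0 on |11>.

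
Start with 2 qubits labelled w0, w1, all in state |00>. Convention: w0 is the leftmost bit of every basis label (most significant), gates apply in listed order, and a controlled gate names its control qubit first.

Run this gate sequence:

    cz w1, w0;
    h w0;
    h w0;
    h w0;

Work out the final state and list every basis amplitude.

The resulting statevector has amplitude sqrt(2)/2 on |00>, 0 on |01>, sqrt(2)/2 on |10>, 0 on |11>. Key observation: steps 3-4 multiply out to the identity, so the circuit reduces to the remaining gates.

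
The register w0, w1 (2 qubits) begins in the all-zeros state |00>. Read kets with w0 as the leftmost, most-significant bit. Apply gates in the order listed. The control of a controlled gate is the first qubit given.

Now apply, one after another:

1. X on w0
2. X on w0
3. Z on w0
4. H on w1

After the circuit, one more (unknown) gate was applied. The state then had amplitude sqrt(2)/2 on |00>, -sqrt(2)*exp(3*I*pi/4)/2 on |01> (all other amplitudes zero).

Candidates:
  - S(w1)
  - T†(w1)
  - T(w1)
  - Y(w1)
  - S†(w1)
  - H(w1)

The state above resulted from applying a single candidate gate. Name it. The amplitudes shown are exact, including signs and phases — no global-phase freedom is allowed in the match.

The applied gate was T†(w1).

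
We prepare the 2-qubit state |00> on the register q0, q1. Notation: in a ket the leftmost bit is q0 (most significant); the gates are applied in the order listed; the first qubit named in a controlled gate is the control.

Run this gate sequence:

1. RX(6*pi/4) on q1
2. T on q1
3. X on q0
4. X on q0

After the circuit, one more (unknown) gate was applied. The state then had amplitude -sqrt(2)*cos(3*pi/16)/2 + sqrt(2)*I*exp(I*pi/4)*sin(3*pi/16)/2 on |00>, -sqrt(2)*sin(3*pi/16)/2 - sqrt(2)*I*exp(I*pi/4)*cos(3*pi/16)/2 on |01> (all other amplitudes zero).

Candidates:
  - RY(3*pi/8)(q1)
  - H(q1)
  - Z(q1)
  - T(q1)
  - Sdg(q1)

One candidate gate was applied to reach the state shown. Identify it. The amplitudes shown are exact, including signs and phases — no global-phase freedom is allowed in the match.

The unique candidate consistent with the amplitudes is RY(3*pi/8)(q1).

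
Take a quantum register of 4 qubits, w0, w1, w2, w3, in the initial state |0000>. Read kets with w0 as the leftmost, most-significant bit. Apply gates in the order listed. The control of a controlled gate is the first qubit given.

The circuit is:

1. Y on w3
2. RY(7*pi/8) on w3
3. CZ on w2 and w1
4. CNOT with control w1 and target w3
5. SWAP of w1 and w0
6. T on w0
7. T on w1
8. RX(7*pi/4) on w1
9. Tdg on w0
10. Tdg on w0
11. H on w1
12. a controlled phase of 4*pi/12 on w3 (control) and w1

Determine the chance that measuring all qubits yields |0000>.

A full measurement returns |0000> with probability sqrt(sqrt(2) + 2)/8 + 1/4.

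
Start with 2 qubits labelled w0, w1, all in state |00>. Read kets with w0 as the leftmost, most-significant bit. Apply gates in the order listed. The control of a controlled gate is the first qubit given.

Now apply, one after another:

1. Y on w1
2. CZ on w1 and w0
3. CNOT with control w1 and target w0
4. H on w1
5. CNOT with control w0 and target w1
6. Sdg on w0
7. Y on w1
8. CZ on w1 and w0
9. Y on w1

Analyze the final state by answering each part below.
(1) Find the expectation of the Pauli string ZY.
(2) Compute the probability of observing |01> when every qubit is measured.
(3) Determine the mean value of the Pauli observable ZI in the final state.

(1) The expectation value of ZY is 0.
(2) A full measurement returns |01> with probability 0.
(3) The expectation value of ZI is -1.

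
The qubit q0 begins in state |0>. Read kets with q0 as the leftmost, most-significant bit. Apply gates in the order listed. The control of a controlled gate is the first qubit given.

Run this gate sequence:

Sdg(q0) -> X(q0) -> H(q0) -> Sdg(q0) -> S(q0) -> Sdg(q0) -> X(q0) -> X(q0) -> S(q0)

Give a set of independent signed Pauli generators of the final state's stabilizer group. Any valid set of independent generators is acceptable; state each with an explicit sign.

One valid set of independent stabilizer generators is -X (any independent generating set of the same group is equally correct).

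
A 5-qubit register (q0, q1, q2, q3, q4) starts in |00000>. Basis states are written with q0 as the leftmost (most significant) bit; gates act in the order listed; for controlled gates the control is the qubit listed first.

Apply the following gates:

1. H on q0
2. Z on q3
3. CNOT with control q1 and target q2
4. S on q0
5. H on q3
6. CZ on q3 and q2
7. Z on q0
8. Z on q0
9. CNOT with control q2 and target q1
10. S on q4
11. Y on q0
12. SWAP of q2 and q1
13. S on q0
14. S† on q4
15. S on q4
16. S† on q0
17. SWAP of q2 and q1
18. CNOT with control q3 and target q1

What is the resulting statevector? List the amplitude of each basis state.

The resulting statevector has amplitude 1/2 on |00000>, 1/2 on |01010>, I/2 on |10000>, I/2 on |11010>, and 0 on every other basis state.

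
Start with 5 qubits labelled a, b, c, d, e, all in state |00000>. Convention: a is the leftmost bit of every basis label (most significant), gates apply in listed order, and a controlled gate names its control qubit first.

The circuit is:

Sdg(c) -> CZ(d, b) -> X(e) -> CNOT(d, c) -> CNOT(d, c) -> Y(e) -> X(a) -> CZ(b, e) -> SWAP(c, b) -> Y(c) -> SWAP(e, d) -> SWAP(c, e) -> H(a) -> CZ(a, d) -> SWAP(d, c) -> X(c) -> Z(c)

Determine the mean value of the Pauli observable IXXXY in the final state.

In the final state, IXXXY has expectation 0.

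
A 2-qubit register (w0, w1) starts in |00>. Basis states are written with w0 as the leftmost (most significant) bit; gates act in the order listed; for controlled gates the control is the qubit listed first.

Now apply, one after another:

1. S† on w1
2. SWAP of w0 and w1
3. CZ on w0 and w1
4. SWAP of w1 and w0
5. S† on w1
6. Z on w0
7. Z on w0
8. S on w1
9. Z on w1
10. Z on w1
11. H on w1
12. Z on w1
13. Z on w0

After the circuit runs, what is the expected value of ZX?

The expectation value of ZX is -1. Key observation: gates 5-8 undo each other exactly, leaving only the rest of the circuit to track.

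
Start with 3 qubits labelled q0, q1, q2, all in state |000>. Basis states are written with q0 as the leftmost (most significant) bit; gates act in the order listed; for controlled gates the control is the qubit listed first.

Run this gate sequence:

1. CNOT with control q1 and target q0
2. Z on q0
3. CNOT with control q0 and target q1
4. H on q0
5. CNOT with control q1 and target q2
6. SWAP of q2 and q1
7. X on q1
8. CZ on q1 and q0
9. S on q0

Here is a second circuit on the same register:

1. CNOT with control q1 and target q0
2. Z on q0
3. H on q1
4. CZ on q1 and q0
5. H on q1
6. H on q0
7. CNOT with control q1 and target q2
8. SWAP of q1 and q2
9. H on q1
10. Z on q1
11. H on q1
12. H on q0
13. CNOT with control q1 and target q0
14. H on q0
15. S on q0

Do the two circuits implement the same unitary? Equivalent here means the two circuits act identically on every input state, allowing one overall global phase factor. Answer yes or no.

Yes: on every input state the two circuits agree up to one overall phase factor.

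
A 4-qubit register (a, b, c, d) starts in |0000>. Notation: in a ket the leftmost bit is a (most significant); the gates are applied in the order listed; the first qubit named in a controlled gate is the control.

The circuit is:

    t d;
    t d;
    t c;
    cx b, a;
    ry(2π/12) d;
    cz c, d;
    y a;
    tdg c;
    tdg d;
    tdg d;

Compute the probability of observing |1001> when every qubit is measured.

A full measurement returns |1001> with probability 1/2 - sqrt(3)/4.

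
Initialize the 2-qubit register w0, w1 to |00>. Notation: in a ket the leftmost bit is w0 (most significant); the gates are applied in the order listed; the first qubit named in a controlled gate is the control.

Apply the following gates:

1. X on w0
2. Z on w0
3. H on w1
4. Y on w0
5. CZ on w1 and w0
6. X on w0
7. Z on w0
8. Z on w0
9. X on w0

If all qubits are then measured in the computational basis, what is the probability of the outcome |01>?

Outcome |01> occurs with probability 1/2.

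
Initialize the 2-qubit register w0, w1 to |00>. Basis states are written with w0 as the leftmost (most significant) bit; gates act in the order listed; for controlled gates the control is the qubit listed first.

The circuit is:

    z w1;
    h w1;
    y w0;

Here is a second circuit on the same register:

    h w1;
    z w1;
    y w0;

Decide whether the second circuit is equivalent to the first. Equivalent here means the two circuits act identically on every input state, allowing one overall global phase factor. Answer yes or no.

No: there is an input state on which the two circuits produce genuinely different outputs (not merely differing by a phase).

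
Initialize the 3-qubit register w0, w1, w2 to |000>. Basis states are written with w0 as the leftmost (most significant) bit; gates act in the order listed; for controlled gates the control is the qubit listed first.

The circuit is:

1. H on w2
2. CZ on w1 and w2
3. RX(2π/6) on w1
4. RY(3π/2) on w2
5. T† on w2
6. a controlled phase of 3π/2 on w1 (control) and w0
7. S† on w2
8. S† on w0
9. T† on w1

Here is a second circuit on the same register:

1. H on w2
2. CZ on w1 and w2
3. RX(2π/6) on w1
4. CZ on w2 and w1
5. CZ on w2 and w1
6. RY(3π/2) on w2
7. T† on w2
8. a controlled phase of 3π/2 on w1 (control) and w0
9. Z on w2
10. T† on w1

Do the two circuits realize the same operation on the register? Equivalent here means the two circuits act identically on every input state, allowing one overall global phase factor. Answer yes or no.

No, they are not equivalent — no single phase factor reconciles the two unitaries.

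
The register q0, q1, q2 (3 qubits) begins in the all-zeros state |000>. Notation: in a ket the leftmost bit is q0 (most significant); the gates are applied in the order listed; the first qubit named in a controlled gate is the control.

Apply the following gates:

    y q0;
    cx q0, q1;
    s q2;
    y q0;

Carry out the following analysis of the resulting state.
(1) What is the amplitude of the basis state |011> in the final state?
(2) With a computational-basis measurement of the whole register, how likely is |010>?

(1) |011> carries amplitude 0 in the final state.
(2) A full measurement returns |010> with probability 1.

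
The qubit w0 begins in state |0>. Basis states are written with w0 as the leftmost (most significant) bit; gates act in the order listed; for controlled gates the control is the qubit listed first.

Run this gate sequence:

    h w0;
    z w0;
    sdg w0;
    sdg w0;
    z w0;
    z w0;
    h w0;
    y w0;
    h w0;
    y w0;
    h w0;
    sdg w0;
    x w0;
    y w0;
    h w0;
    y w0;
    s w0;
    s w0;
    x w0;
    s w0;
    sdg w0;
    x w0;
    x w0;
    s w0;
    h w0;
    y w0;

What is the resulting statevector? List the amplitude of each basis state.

The resulting statevector has amplitude -1/2 - I/2 on |0>, -1/2 + I/2 on |1>.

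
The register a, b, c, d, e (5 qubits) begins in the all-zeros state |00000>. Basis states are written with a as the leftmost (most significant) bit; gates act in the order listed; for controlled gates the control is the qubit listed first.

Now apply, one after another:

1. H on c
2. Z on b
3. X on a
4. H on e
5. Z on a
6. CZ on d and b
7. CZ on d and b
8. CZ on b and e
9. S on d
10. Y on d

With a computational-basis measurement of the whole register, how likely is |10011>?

Outcome |10011> occurs with probability 1/4.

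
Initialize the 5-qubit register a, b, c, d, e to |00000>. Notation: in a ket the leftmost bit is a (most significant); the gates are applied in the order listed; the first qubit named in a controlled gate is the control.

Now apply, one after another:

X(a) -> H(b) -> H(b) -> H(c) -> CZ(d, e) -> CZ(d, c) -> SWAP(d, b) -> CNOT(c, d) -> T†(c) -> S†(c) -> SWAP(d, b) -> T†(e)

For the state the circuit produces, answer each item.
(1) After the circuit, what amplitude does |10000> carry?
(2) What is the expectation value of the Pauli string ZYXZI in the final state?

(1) The amplitude on |10000> is sqrt(2)/2.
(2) The observable ZYXZI averages to sqrt(2)/2.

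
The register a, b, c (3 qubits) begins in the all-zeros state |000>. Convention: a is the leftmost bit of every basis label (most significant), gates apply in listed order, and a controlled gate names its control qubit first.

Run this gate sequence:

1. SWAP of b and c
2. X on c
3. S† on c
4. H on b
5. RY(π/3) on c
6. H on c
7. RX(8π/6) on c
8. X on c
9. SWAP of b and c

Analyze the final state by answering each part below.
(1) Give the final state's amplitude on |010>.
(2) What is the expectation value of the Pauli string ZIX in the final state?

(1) |010> carries amplitude (1 - I)*(2 + I + sqrt(3)*I)/8 in the final state.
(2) The observable ZIX averages to 1.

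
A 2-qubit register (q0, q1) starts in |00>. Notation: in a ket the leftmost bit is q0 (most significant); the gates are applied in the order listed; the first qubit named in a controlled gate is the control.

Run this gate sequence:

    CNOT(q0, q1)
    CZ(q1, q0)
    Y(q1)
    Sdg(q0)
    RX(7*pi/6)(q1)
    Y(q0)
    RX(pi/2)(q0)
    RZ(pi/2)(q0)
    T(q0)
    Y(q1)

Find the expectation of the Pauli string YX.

The expectation value of YX is 0.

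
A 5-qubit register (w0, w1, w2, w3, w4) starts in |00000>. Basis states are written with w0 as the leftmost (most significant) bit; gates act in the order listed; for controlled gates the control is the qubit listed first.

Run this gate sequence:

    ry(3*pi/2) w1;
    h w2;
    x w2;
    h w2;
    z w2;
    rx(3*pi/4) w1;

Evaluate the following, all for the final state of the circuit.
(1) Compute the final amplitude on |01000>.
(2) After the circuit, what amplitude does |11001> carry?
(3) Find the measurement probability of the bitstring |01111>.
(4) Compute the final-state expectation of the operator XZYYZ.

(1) |01000> carries amplitude sqrt(2)*sqrt(2 - sqrt(2))/4 + sqrt(2)*I*sqrt(sqrt(2) + 2)/4 in the final state. Key observation: the block from step 2 through step 5 cancels to the identity and can be dropped.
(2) The amplitude on |11001> is 0.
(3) The probability of measuring |01111> is 0.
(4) The expectation value of XZYYZ is 0.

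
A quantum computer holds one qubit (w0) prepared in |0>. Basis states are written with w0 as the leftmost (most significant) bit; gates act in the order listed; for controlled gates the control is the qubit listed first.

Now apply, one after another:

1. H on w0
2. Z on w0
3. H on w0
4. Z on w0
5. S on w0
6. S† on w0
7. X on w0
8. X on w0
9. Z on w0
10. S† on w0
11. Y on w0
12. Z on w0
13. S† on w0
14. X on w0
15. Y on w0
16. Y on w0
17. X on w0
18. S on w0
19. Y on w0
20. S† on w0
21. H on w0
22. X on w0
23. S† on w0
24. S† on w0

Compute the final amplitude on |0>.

|0> carries amplitude sqrt(2)/2 in the final state.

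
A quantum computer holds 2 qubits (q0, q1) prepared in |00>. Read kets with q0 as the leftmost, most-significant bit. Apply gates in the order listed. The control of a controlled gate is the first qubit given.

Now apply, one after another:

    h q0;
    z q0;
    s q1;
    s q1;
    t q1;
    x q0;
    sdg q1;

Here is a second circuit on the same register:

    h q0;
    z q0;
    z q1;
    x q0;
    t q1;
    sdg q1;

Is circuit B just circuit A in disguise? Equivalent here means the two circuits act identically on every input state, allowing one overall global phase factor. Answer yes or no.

Yes: on every input state the two circuits agree up to one overall phase factor.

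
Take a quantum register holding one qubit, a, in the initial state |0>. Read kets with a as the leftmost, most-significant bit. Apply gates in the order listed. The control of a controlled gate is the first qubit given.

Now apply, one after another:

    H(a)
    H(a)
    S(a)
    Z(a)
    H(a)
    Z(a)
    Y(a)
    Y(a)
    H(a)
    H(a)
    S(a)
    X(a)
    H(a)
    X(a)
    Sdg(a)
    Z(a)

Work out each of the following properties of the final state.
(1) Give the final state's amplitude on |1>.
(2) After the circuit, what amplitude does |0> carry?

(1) |1> carries amplitude 1/2 + I/2 in the final state.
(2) The amplitude on |0> is -1/2 - I/2.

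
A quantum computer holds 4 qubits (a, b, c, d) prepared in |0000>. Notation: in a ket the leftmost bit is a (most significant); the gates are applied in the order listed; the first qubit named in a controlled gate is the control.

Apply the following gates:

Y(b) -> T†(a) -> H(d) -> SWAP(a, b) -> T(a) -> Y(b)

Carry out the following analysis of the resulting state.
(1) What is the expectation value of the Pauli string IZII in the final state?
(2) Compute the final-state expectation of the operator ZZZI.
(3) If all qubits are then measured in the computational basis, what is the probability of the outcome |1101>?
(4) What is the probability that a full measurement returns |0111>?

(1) The expectation value of IZII is -1.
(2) The observable ZZZI averages to 1.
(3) The probability of measuring |1101> is 1/2.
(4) A full measurement returns |0111> with probability 0.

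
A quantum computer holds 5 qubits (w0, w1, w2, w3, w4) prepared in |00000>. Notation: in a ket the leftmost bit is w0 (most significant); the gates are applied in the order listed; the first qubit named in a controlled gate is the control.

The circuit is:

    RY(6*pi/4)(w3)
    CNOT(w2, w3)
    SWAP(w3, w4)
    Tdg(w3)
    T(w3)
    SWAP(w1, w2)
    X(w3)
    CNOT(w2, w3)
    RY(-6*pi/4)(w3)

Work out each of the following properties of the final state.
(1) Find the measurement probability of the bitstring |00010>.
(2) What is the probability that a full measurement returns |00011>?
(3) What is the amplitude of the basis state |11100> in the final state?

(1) A full measurement returns |00010> with probability 1/4.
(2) The probability of measuring |00011> is 1/4.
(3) |11100> carries amplitude 0 in the final state.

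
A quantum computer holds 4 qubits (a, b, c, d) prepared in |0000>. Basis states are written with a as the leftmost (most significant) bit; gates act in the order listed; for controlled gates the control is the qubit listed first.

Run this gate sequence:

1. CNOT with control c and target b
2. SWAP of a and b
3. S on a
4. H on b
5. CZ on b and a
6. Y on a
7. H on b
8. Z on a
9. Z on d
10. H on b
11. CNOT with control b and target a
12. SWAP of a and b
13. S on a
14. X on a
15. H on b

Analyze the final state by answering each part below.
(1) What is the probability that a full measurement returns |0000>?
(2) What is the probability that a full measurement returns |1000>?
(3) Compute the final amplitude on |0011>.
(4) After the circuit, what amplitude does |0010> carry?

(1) A full measurement returns |0000> with probability 1/4.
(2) A full measurement returns |1000> with probability 1/4.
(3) The amplitude on |0011> is 0.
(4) The amplitude on |0010> is 0.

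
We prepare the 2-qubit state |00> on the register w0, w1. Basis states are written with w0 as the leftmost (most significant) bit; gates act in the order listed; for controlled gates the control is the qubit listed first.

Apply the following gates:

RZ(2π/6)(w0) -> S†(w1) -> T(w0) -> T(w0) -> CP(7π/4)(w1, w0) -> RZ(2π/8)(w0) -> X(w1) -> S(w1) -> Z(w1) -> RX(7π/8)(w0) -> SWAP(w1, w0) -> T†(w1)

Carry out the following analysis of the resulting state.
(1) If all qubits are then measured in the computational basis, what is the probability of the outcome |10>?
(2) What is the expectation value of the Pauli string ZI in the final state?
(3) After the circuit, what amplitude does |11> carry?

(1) The probability of measuring |10> is cos(7*pi/16)**2.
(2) In the final state, ZI has expectation -1.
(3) The amplitude on |11> is exp(11*I*pi/24)*cos(pi/16).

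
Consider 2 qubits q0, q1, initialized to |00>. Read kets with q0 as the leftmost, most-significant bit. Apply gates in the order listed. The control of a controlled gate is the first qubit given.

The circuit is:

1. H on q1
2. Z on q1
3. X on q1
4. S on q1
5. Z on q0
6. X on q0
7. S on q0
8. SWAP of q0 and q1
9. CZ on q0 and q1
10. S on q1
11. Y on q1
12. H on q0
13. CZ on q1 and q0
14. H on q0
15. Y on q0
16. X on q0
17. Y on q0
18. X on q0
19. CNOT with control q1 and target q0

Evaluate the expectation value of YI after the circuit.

The expectation value of YI is 1.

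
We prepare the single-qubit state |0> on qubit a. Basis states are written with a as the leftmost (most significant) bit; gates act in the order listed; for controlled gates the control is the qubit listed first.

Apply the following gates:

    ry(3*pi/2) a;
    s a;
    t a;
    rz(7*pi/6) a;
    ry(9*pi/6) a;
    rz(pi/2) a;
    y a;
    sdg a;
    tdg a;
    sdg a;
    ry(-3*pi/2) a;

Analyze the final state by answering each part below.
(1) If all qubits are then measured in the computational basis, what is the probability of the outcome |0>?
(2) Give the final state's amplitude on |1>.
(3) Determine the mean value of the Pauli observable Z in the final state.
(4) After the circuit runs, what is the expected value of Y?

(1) A full measurement returns |0> with probability sqrt(3)/8 + 3/8.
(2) |1> carries amplitude sqrt(2)*(-exp(5*I*pi/12) - exp(I*pi/6) - exp(I*pi/12) + exp(I*pi/3))/4 in the final state.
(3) The expectation value of Z is -1/4 + sqrt(3)/4.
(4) In the final state, Y has expectation -1/4 + sqrt(3)/4.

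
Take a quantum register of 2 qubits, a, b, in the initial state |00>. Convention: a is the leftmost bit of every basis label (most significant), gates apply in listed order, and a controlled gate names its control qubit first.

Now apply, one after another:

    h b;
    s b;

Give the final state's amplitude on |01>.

|01> carries amplitude sqrt(2)*I/2 in the final state.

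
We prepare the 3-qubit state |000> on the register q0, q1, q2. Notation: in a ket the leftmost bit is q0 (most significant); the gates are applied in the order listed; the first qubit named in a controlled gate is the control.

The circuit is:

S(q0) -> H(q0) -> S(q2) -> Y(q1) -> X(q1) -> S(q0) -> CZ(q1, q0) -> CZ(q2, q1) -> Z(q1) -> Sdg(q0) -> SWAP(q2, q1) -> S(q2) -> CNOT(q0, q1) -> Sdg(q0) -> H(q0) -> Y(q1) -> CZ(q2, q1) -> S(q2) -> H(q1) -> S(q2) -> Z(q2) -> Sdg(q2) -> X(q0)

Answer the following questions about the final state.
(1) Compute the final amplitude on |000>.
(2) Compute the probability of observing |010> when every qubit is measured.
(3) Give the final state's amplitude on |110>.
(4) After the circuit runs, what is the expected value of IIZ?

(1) The amplitude on |000> is sqrt(2)*(-1 + I)/4.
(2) The probability of measuring |010> is 1/4.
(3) The amplitude on |110> is sqrt(2)*(1 - I)/4.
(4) The observable IIZ averages to 1.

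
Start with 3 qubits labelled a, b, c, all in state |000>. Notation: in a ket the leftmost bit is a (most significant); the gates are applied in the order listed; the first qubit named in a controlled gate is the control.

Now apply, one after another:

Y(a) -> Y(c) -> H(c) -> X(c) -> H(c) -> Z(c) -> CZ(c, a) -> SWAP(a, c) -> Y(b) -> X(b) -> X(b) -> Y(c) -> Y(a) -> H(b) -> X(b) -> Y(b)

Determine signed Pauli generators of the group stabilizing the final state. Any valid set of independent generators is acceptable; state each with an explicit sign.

The final state is stabilized by the group generated by +IXI, +ZII, +IIZ; other independent generating sets are equally valid. Key observation: steps 3-6 multiply out to the identity, so the circuit reduces to the remaining gates.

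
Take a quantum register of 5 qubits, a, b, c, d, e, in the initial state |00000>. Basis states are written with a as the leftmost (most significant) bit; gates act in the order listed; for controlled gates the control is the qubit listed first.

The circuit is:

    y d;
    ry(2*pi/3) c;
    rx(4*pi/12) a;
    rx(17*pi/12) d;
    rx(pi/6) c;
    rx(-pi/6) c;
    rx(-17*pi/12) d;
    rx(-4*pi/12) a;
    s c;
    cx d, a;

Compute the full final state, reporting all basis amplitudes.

The resulting statevector has amplitude I/2 on |10010>, -sqrt(3)/2 on |10110>, and 0 on every other basis state. Key observation: the block from step 3 through step 8 cancels to the identity and can be dropped.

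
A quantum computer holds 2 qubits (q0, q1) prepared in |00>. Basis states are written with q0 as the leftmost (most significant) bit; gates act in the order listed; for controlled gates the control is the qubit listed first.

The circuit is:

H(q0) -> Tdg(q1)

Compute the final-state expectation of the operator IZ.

The expectation value of IZ is 1.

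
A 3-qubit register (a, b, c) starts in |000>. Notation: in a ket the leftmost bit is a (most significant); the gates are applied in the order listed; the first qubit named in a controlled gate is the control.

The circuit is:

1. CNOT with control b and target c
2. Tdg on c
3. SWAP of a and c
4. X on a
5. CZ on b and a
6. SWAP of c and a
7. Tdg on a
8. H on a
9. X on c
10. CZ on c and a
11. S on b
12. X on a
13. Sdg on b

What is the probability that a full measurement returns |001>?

A full measurement returns |001> with probability 0.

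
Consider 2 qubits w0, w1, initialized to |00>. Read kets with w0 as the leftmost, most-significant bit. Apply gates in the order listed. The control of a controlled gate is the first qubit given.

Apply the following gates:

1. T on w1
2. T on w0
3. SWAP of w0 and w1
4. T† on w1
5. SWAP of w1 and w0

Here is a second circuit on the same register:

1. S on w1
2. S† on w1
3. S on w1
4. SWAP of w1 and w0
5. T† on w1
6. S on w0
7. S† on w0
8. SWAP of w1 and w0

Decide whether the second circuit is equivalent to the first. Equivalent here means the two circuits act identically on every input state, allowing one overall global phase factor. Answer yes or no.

No: there is an input state on which the two circuits produce genuinely different outputs (not merely differing by a phase).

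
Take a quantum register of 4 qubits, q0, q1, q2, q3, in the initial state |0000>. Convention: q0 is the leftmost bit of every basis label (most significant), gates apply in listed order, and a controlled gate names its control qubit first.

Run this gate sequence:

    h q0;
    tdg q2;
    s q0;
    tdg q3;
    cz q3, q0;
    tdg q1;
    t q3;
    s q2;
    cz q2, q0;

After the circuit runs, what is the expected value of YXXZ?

The expectation value of YXXZ is 0.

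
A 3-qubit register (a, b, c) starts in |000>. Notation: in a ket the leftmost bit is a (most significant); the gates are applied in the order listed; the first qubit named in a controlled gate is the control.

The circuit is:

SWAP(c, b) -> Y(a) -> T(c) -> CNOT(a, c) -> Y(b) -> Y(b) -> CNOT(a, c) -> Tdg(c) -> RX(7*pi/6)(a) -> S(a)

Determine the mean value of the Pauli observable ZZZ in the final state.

In the final state, ZZZ has expectation sqrt(3)/2. Key observation: the block from step 3 through step 8 cancels to the identity and can be dropped.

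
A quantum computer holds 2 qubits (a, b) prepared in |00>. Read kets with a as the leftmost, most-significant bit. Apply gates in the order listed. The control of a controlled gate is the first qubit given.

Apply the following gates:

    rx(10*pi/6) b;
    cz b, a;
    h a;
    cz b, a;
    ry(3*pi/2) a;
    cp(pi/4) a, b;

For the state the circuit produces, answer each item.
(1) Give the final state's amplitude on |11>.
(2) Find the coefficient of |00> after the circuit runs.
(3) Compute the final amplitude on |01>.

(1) The final state's coefficient on |11> equals -exp(3*I*pi/4)/2.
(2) |00> carries amplitude sqrt(3)/2 in the final state.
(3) The final state's coefficient on |01> equals 0.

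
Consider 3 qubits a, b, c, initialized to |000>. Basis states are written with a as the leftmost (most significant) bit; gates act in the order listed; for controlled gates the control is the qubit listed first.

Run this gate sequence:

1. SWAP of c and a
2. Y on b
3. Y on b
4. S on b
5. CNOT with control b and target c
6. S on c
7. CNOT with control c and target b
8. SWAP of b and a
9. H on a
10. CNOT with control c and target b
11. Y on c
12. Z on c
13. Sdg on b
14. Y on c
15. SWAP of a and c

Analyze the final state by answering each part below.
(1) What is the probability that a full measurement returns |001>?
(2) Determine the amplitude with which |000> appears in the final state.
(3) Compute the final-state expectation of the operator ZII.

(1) A full measurement returns |001> with probability 1/2.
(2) |000> carries amplitude -sqrt(2)/2 in the final state.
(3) The observable ZII averages to 1.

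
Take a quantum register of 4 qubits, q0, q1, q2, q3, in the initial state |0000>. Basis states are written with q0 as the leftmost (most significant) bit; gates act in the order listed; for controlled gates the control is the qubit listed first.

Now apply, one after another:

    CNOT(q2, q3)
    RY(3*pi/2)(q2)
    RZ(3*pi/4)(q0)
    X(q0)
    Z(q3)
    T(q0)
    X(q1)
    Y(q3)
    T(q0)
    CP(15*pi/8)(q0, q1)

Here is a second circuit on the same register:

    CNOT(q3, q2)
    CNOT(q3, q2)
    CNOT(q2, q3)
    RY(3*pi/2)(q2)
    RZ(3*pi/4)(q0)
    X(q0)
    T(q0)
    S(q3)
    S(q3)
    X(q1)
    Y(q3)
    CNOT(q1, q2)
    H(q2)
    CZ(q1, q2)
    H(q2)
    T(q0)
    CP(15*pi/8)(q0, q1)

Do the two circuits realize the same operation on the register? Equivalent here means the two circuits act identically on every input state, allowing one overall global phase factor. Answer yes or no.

Yes — the two circuits implement the same unitary up to a global phase.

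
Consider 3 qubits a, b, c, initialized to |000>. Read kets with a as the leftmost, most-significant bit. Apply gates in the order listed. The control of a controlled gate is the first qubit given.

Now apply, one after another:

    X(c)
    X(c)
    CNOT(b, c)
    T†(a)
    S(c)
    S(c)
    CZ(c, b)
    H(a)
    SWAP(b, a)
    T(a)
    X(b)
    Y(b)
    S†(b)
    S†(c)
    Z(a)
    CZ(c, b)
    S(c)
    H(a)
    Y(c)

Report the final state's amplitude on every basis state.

The resulting statevector has amplitude 0 on |000>, 1/2 on |001>, 0 on |010>, I/2 on |011>, 0 on |100>, 1/2 on |101>, 0 on |110>, I/2 on |111>.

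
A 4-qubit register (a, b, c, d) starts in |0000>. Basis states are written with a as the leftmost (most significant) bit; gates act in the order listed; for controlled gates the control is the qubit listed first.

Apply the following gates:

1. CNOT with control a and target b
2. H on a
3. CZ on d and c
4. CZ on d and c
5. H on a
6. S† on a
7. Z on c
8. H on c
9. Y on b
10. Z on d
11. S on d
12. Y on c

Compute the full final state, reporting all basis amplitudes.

The resulting statevector has amplitude sqrt(2)/2 on |0100>, -sqrt(2)/2 on |0110>, and 0 on every other basis state. Key observation: the block from step 2 through step 5 cancels to the identity and can be dropped.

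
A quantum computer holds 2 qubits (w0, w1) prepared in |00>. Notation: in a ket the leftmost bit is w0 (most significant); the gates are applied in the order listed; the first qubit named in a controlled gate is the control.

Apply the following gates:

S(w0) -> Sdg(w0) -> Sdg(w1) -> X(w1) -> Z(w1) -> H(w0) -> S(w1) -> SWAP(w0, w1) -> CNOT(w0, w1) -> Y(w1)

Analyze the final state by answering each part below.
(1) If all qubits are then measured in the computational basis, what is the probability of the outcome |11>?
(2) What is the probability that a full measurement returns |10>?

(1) Outcome |11> occurs with probability 1/2. Key observation: steps 1-2 multiply out to the identity, so the circuit reduces to the remaining gates.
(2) A full measurement returns |10> with probability 1/2.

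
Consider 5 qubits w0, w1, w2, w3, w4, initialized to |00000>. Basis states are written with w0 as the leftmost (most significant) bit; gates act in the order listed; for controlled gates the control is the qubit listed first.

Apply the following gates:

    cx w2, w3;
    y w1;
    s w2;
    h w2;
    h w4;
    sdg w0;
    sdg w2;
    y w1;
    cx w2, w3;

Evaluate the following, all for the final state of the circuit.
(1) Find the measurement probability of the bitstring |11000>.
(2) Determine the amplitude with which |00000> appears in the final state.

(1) Outcome |11000> occurs with probability 0.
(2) The amplitude on |00000> is 1/2.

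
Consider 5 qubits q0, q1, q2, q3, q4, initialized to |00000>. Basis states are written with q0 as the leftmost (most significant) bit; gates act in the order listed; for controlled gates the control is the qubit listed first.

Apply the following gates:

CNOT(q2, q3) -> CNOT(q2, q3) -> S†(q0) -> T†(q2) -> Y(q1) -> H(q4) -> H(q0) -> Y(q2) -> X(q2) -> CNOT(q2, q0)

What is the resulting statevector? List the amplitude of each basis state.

After the circuit, the state carries amplitude -1/2 on |01000>, -1/2 on |01001>, -1/2 on |11000>, -1/2 on |11001>, and 0 on every other basis state. Key observation: the block from step 1 through step 2 cancels to the identity and can be dropped.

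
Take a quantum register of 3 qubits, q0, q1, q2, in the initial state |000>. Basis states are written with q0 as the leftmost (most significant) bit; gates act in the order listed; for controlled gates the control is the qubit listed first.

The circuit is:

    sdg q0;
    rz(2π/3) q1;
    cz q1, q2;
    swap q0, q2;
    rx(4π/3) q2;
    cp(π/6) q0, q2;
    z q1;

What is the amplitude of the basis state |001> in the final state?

The amplitude on |001> is -sqrt(3)*exp(I*pi/6)/2.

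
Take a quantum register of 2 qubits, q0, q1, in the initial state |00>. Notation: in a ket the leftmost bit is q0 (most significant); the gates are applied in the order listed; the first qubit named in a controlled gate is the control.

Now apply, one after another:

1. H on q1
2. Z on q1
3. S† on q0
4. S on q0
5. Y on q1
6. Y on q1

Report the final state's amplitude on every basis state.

The resulting statevector has amplitude sqrt(2)/2 on |00>, -sqrt(2)/2 on |01>, 0 on |10>, 0 on |11>.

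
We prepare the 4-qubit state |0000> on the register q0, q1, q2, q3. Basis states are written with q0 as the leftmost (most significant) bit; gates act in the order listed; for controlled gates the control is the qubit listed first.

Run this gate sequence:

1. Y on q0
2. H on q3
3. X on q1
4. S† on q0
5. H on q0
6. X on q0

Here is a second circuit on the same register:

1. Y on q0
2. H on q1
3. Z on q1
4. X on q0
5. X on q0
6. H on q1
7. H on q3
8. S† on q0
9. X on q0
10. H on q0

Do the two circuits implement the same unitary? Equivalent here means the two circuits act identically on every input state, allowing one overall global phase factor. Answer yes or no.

No: there is an input state on which the two circuits produce genuinely different outputs (not merely differing by a phase).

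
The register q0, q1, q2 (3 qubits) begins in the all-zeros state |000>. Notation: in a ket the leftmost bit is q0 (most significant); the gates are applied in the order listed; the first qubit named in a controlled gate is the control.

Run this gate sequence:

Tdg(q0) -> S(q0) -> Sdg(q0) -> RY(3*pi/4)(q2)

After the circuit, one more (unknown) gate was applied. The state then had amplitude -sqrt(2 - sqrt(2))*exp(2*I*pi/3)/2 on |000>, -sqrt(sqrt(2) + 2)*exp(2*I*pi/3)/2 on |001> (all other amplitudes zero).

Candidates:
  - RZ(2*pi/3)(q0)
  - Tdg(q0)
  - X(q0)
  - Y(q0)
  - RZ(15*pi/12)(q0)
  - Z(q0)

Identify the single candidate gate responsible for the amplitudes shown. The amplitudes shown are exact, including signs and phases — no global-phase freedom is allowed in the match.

The applied gate was RZ(2*pi/3)(q0). Key observation: gates 2-3 undo each other exactly, leaving only the rest of the circuit to track.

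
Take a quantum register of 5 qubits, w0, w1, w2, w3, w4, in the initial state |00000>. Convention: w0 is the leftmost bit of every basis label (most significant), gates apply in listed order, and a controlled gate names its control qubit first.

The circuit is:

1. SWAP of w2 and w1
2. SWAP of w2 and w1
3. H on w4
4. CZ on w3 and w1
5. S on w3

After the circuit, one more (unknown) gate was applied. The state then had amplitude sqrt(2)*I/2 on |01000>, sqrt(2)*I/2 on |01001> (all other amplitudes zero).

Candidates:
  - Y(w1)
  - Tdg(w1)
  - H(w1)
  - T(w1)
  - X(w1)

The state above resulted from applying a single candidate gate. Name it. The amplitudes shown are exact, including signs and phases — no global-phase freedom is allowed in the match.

It was Y(w1) that produced the state shown. Key observation: steps 1-2 multiply out to the identity, so the circuit reduces to the remaining gates.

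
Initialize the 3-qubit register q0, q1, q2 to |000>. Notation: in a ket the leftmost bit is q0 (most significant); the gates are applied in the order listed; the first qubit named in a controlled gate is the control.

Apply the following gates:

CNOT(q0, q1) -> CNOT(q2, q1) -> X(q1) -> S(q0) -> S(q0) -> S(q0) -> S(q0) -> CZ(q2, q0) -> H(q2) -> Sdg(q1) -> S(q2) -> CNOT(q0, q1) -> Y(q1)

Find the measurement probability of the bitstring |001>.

A full measurement returns |001> with probability 1/2.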